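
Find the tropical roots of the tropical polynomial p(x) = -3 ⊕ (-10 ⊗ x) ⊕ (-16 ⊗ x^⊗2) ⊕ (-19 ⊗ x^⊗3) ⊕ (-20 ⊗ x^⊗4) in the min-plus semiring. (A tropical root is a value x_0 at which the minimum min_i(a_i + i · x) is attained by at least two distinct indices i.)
Roots: {1, 3, 6, 7}

Each tropical root is a break point of the lower envelope of the lines y = a_i + i · x (there are 5 lines, with slopes 0, 1, ..., 4). Only the lines that attain the minimum somewhere contribute to roots; other lines are dominated. Here the surviving (envelope) indices are i = 4, i = 3, i = 2, i = 1, i = 0.
Intersections between consecutive envelope lines give the roots: for adjacent envelope indices i < j the intersection is x = (a_i − a_j) / (j − i). Reading off the sorted break points: {1, 3, 6, 7}.
Verification: at each break x_0, at least two indices attain the minimum of min_i(a_i + i · x_0).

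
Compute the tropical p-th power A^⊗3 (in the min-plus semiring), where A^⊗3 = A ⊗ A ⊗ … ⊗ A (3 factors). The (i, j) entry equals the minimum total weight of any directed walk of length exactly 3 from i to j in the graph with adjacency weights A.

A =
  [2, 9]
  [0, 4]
A^⊗3 =
  [6, 13]
  [4, 11]

Each entry (A^⊗3)_ij equals the minimum over all length-3 walks i = v_0 → v_1 → … → v_3 = j of Σ_t A[v_t][v_{t+1}]. For example, for (i, j) = (0, 1) we minimise over 4 possible intermediate vertex sequences; the minimum is 13, attained along the walk 0 → 0 → 0 → 1.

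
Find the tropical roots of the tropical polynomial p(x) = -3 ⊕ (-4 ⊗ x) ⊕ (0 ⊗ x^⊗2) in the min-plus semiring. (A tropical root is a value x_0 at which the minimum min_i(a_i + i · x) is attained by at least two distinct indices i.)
Roots: {-4, 1}

Each tropical root is a break point of the lower envelope of the lines y = a_i + i · x (there are 3 lines, with slopes 0, 1, ..., 2). Only the lines that attain the minimum somewhere contribute to roots; other lines are dominated. Here the surviving (envelope) indices are i = 2, i = 1, i = 0.
Intersections between consecutive envelope lines give the roots: for adjacent envelope indices i < j the intersection is x = (a_i − a_j) / (j − i). Reading off the sorted break points: {-4, 1}.
Verification: at each break x_0, at least two indices attain the minimum of min_i(a_i + i · x_0).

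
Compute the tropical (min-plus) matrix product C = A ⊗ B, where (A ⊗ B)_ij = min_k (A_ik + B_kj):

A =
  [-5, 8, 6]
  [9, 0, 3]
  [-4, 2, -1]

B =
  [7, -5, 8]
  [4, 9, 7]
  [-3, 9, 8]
A ⊗ B =
  [2, -10, 3]
  [0, 4, 7]
  [-4, -9, 4]

Apply the min-plus product entry-by-entry:
  C[0][0] = min over k of (A[0][0] + B[0][0] = -5 + 7 = 2, A[0][1] + B[1][0] = 8 + 4 = 12, A[0][2] + B[2][0] = 6 + -3 = 3) = 2 (attained at k = 0)
  C[0][1] = min over k of (A[0][0] + B[0][1] = -5 + -5 = -10, A[0][1] + B[1][1] = 8 + 9 = 17, A[0][2] + B[2][1] = 6 + 9 = 15) = -10 (attained at k = 0)
  C[0][2] = min over k of (A[0][0] + B[0][2] = -5 + 8 = 3, A[0][1] + B[1][2] = 8 + 7 = 15, A[0][2] + B[2][2] = 6 + 8 = 14) = 3 (attained at k = 0)
  C[1][0] = min over k of (A[1][0] + B[0][0] = 9 + 7 = 16, A[1][1] + B[1][0] = 0 + 4 = 4, A[1][2] + B[2][0] = 3 + -3 = 0) = 0 (attained at k = 2)
  C[1][1] = min over k of (A[1][0] + B[0][1] = 9 + -5 = 4, A[1][1] + B[1][1] = 0 + 9 = 9, A[1][2] + B[2][1] = 3 + 9 = 12) = 4 (attained at k = 0)
  C[1][2] = min over k of (A[1][0] + B[0][2] = 9 + 8 = 17, A[1][1] + B[1][2] = 0 + 7 = 7, A[1][2] + B[2][2] = 3 + 8 = 11) = 7 (attained at k = 1)
  C[2][0] = min over k of (A[2][0] + B[0][0] = -4 + 7 = 3, A[2][1] + B[1][0] = 2 + 4 = 6, A[2][2] + B[2][0] = -1 + -3 = -4) = -4 (attained at k = 2)
  C[2][1] = min over k of (A[2][0] + B[0][1] = -4 + -5 = -9, A[2][1] + B[1][1] = 2 + 9 = 11, A[2][2] + B[2][1] = -1 + 9 = 8) = -9 (attained at k = 0)
  C[2][2] = min over k of (A[2][0] + B[0][2] = -4 + 8 = 4, A[2][1] + B[1][2] = 2 + 7 = 9, A[2][2] + B[2][2] = -1 + 8 = 7) = 4 (attained at k = 0)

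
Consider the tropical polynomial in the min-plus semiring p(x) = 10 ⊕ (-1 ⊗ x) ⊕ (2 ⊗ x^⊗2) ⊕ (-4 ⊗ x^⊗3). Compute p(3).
p(3) = 2

A tropical monomial a ⊗ x^⊗i evaluates to a + i · x. Evaluating each term at x = 3:
  Term 0 contributes 10 + 0 · 3 = 10
  Term 1 contributes -1 + 1 · 3 = 2
  Term 2 contributes 2 + 2 · 3 = 8
  Term 3 contributes -4 + 3 · 3 = 5
p(3) = ⊕ of these = min[10, 2, 8, 5] = 2.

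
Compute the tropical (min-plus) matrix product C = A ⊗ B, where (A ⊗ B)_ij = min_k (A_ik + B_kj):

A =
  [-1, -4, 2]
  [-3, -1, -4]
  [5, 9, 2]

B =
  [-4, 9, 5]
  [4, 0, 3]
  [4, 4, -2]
A ⊗ B =
  [-5, -4, -1]
  [-7, -1, -6]
  [1, 6, 0]

Apply the min-plus product entry-by-entry:
  C[0][0] = min over k of (A[0][0] + B[0][0] = -1 + -4 = -5, A[0][1] + B[1][0] = -4 + 4 = 0, A[0][2] + B[2][0] = 2 + 4 = 6) = -5 (attained at k = 0)
  C[0][1] = min over k of (A[0][0] + B[0][1] = -1 + 9 = 8, A[0][1] + B[1][1] = -4 + 0 = -4, A[0][2] + B[2][1] = 2 + 4 = 6) = -4 (attained at k = 1)
  C[0][2] = min over k of (A[0][0] + B[0][2] = -1 + 5 = 4, A[0][1] + B[1][2] = -4 + 3 = -1, A[0][2] + B[2][2] = 2 + -2 = 0) = -1 (attained at k = 1)
  C[1][0] = min over k of (A[1][0] + B[0][0] = -3 + -4 = -7, A[1][1] + B[1][0] = -1 + 4 = 3, A[1][2] + B[2][0] = -4 + 4 = 0) = -7 (attained at k = 0)
  C[1][1] = min over k of (A[1][0] + B[0][1] = -3 + 9 = 6, A[1][1] + B[1][1] = -1 + 0 = -1, A[1][2] + B[2][1] = -4 + 4 = 0) = -1 (attained at k = 1)
  C[1][2] = min over k of (A[1][0] + B[0][2] = -3 + 5 = 2, A[1][1] + B[1][2] = -1 + 3 = 2, A[1][2] + B[2][2] = -4 + -2 = -6) = -6 (attained at k = 2)
  C[2][0] = min over k of (A[2][0] + B[0][0] = 5 + -4 = 1, A[2][1] + B[1][0] = 9 + 4 = 13, A[2][2] + B[2][0] = 2 + 4 = 6) = 1 (attained at k = 0)
  C[2][1] = min over k of (A[2][0] + B[0][1] = 5 + 9 = 14, A[2][1] + B[1][1] = 9 + 0 = 9, A[2][2] + B[2][1] = 2 + 4 = 6) = 6 (attained at k = 2)
  C[2][2] = min over k of (A[2][0] + B[0][2] = 5 + 5 = 10, A[2][1] + B[1][2] = 9 + 3 = 12, A[2][2] + B[2][2] = 2 + -2 = 0) = 0 (attained at k = 2)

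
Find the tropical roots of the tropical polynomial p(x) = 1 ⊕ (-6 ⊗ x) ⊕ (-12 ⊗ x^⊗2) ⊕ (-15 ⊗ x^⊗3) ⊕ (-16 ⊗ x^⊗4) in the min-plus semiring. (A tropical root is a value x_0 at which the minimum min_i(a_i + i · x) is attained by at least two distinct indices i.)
Roots: {1, 3, 6, 7}

Each tropical root is a break point of the lower envelope of the lines y = a_i + i · x (there are 5 lines, with slopes 0, 1, ..., 4). Only the lines that attain the minimum somewhere contribute to roots; other lines are dominated. Here the surviving (envelope) indices are i = 4, i = 3, i = 2, i = 1, i = 0.
Intersections between consecutive envelope lines give the roots: for adjacent envelope indices i < j the intersection is x = (a_i − a_j) / (j − i). Reading off the sorted break points: {1, 3, 6, 7}.
Verification: at each break x_0, at least two indices attain the minimum of min_i(a_i + i · x_0).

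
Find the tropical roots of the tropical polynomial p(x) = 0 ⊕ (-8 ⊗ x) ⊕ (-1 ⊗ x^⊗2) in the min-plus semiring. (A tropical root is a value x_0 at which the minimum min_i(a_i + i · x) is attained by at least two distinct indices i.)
Roots: {-7, 8}

Each tropical root is a break point of the lower envelope of the lines y = a_i + i · x (there are 3 lines, with slopes 0, 1, ..., 2). Only the lines that attain the minimum somewhere contribute to roots; other lines are dominated. Here the surviving (envelope) indices are i = 2, i = 1, i = 0.
Intersections between consecutive envelope lines give the roots: for adjacent envelope indices i < j the intersection is x = (a_i − a_j) / (j − i). Reading off the sorted break points: {-7, 8}.
Verification: at each break x_0, at least two indices attain the minimum of min_i(a_i + i · x_0).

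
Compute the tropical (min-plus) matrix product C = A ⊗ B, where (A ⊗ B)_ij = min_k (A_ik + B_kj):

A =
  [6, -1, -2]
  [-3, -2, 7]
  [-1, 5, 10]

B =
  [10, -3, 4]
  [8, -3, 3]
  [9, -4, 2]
A ⊗ B =
  [7, -6, 0]
  [6, -6, 1]
  [9, -4, 3]

Apply the min-plus product entry-by-entry:
  C[0][0] = min over k of (A[0][0] + B[0][0] = 6 + 10 = 16, A[0][1] + B[1][0] = -1 + 8 = 7, A[0][2] + B[2][0] = -2 + 9 = 7) = 7 (attained at k = 1)
  C[0][1] = min over k of (A[0][0] + B[0][1] = 6 + -3 = 3, A[0][1] + B[1][1] = -1 + -3 = -4, A[0][2] + B[2][1] = -2 + -4 = -6) = -6 (attained at k = 2)
  C[0][2] = min over k of (A[0][0] + B[0][2] = 6 + 4 = 10, A[0][1] + B[1][2] = -1 + 3 = 2, A[0][2] + B[2][2] = -2 + 2 = 0) = 0 (attained at k = 2)
  C[1][0] = min over k of (A[1][0] + B[0][0] = -3 + 10 = 7, A[1][1] + B[1][0] = -2 + 8 = 6, A[1][2] + B[2][0] = 7 + 9 = 16) = 6 (attained at k = 1)
  C[1][1] = min over k of (A[1][0] + B[0][1] = -3 + -3 = -6, A[1][1] + B[1][1] = -2 + -3 = -5, A[1][2] + B[2][1] = 7 + -4 = 3) = -6 (attained at k = 0)
  C[1][2] = min over k of (A[1][0] + B[0][2] = -3 + 4 = 1, A[1][1] + B[1][2] = -2 + 3 = 1, A[1][2] + B[2][2] = 7 + 2 = 9) = 1 (attained at k = 0)
  C[2][0] = min over k of (A[2][0] + B[0][0] = -1 + 10 = 9, A[2][1] + B[1][0] = 5 + 8 = 13, A[2][2] + B[2][0] = 10 + 9 = 19) = 9 (attained at k = 0)
  C[2][1] = min over k of (A[2][0] + B[0][1] = -1 + -3 = -4, A[2][1] + B[1][1] = 5 + -3 = 2, A[2][2] + B[2][1] = 10 + -4 = 6) = -4 (attained at k = 0)
  C[2][2] = min over k of (A[2][0] + B[0][2] = -1 + 4 = 3, A[2][1] + B[1][2] = 5 + 3 = 8, A[2][2] + B[2][2] = 10 + 2 = 12) = 3 (attained at k = 0)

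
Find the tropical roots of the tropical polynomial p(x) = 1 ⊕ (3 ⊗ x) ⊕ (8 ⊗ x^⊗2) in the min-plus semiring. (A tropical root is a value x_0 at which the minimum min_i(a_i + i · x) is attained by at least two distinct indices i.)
Roots: {-5, -2}

Each tropical root is a break point of the lower envelope of the lines y = a_i + i · x (there are 3 lines, with slopes 0, 1, ..., 2). Only the lines that attain the minimum somewhere contribute to roots; other lines are dominated. Here the surviving (envelope) indices are i = 2, i = 1, i = 0.
Intersections between consecutive envelope lines give the roots: for adjacent envelope indices i < j the intersection is x = (a_i − a_j) / (j − i). Reading off the sorted break points: {-5, -2}.
Verification: at each break x_0, at least two indices attain the minimum of min_i(a_i + i · x_0).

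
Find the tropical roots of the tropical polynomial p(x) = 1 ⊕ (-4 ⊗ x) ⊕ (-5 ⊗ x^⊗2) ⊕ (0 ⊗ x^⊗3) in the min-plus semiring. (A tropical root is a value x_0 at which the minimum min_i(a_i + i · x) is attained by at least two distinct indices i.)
Roots: {-5, 1, 5}

Each tropical root is a break point of the lower envelope of the lines y = a_i + i · x (there are 4 lines, with slopes 0, 1, ..., 3). Only the lines that attain the minimum somewhere contribute to roots; other lines are dominated. Here the surviving (envelope) indices are i = 3, i = 2, i = 1, i = 0.
Intersections between consecutive envelope lines give the roots: for adjacent envelope indices i < j the intersection is x = (a_i − a_j) / (j − i). Reading off the sorted break points: {-5, 1, 5}.
Verification: at each break x_0, at least two indices attain the minimum of min_i(a_i + i · x_0).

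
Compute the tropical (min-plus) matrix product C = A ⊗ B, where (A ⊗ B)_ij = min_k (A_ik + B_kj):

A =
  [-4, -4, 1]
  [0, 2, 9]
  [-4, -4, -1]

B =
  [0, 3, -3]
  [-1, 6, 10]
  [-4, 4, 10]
A ⊗ B =
  [-5, -1, -7]
  [0, 3, -3]
  [-5, -1, -7]

Apply the min-plus product entry-by-entry:
  C[0][0] = min over k of (A[0][0] + B[0][0] = -4 + 0 = -4, A[0][1] + B[1][0] = -4 + -1 = -5, A[0][2] + B[2][0] = 1 + -4 = -3) = -5 (attained at k = 1)
  C[0][1] = min over k of (A[0][0] + B[0][1] = -4 + 3 = -1, A[0][1] + B[1][1] = -4 + 6 = 2, A[0][2] + B[2][1] = 1 + 4 = 5) = -1 (attained at k = 0)
  C[0][2] = min over k of (A[0][0] + B[0][2] = -4 + -3 = -7, A[0][1] + B[1][2] = -4 + 10 = 6, A[0][2] + B[2][2] = 1 + 10 = 11) = -7 (attained at k = 0)
  C[1][0] = min over k of (A[1][0] + B[0][0] = 0 + 0 = 0, A[1][1] + B[1][0] = 2 + -1 = 1, A[1][2] + B[2][0] = 9 + -4 = 5) = 0 (attained at k = 0)
  C[1][1] = min over k of (A[1][0] + B[0][1] = 0 + 3 = 3, A[1][1] + B[1][1] = 2 + 6 = 8, A[1][2] + B[2][1] = 9 + 4 = 13) = 3 (attained at k = 0)
  C[1][2] = min over k of (A[1][0] + B[0][2] = 0 + -3 = -3, A[1][1] + B[1][2] = 2 + 10 = 12, A[1][2] + B[2][2] = 9 + 10 = 19) = -3 (attained at k = 0)
  C[2][0] = min over k of (A[2][0] + B[0][0] = -4 + 0 = -4, A[2][1] + B[1][0] = -4 + -1 = -5, A[2][2] + B[2][0] = -1 + -4 = -5) = -5 (attained at k = 1)
  C[2][1] = min over k of (A[2][0] + B[0][1] = -4 + 3 = -1, A[2][1] + B[1][1] = -4 + 6 = 2, A[2][2] + B[2][1] = -1 + 4 = 3) = -1 (attained at k = 0)
  C[2][2] = min over k of (A[2][0] + B[0][2] = -4 + -3 = -7, A[2][1] + B[1][2] = -4 + 10 = 6, A[2][2] + B[2][2] = -1 + 10 = 9) = -7 (attained at k = 0)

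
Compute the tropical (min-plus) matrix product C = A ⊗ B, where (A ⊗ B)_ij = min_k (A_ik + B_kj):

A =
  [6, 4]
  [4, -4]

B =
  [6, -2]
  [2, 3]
A ⊗ B =
  [6, 4]
  [-2, -1]

Apply the min-plus product entry-by-entry:
  C[0][0] = min over k of (A[0][0] + B[0][0] = 6 + 6 = 12, A[0][1] + B[1][0] = 4 + 2 = 6) = 6 (attained at k = 1)
  C[0][1] = min over k of (A[0][0] + B[0][1] = 6 + -2 = 4, A[0][1] + B[1][1] = 4 + 3 = 7) = 4 (attained at k = 0)
  C[1][0] = min over k of (A[1][0] + B[0][0] = 4 + 6 = 10, A[1][1] + B[1][0] = -4 + 2 = -2) = -2 (attained at k = 1)
  C[1][1] = min over k of (A[1][0] + B[0][1] = 4 + -2 = 2, A[1][1] + B[1][1] = -4 + 3 = -1) = -1 (attained at k = 1)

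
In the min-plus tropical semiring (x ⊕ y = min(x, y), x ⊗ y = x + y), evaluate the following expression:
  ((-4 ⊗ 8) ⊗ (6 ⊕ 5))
((-4 ⊗ 8) ⊗ (6 ⊕ 5)) = 9

Expand innermost to outermost. Recall ⊕ takes the minimum of its arguments and ⊗ takes their sum. Working out the expression ((-4 ⊗ 8) ⊗ (6 ⊕ 5)) gives 9.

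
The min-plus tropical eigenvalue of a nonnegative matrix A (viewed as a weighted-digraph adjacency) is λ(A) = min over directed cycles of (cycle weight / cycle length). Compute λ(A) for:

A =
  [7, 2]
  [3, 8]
λ(A) = 5/2

Enumerate directed cycles and compute their means (weight / length). Sample:
  cycle 0 → 0: weight = 7, length = 1, mean = 7/1 ≈ 7.000
  cycle 1 → 1: weight = 8, length = 1, mean = 8/1 ≈ 8.000
  cycle 0 → 1 → 0: weight = 5, length = 2, mean = 5/2 ≈ 2.500
  cycle 1 → 0 → 1: weight = 5, length = 2, mean = 5/2 ≈ 2.500
Minimum mean = 2.500, attained e.g. along the cycle 0 → 1 → 0 with weight 5 and length 2. So λ(A) = 5/2 = 5/2.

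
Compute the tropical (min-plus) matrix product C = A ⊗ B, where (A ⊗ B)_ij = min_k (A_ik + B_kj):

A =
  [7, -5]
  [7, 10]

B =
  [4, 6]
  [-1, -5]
A ⊗ B =
  [-6, -10]
  [9, 5]

Apply the min-plus product entry-by-entry:
  C[0][0] = min over k of (A[0][0] + B[0][0] = 7 + 4 = 11, A[0][1] + B[1][0] = -5 + -1 = -6) = -6 (attained at k = 1)
  C[0][1] = min over k of (A[0][0] + B[0][1] = 7 + 6 = 13, A[0][1] + B[1][1] = -5 + -5 = -10) = -10 (attained at k = 1)
  C[1][0] = min over k of (A[1][0] + B[0][0] = 7 + 4 = 11, A[1][1] + B[1][0] = 10 + -1 = 9) = 9 (attained at k = 1)
  C[1][1] = min over k of (A[1][0] + B[0][1] = 7 + 6 = 13, A[1][1] + B[1][1] = 10 + -5 = 5) = 5 (attained at k = 1)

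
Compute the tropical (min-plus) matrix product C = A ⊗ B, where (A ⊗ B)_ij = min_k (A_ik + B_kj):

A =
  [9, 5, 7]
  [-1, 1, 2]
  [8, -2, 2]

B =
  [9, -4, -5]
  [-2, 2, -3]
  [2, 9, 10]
A ⊗ B =
  [3, 5, 2]
  [-1, -5, -6]
  [-4, 0, -5]

Apply the min-plus product entry-by-entry:
  C[0][0] = min over k of (A[0][0] + B[0][0] = 9 + 9 = 18, A[0][1] + B[1][0] = 5 + -2 = 3, A[0][2] + B[2][0] = 7 + 2 = 9) = 3 (attained at k = 1)
  C[0][1] = min over k of (A[0][0] + B[0][1] = 9 + -4 = 5, A[0][1] + B[1][1] = 5 + 2 = 7, A[0][2] + B[2][1] = 7 + 9 = 16) = 5 (attained at k = 0)
  C[0][2] = min over k of (A[0][0] + B[0][2] = 9 + -5 = 4, A[0][1] + B[1][2] = 5 + -3 = 2, A[0][2] + B[2][2] = 7 + 10 = 17) = 2 (attained at k = 1)
  C[1][0] = min over k of (A[1][0] + B[0][0] = -1 + 9 = 8, A[1][1] + B[1][0] = 1 + -2 = -1, A[1][2] + B[2][0] = 2 + 2 = 4) = -1 (attained at k = 1)
  C[1][1] = min over k of (A[1][0] + B[0][1] = -1 + -4 = -5, A[1][1] + B[1][1] = 1 + 2 = 3, A[1][2] + B[2][1] = 2 + 9 = 11) = -5 (attained at k = 0)
  C[1][2] = min over k of (A[1][0] + B[0][2] = -1 + -5 = -6, A[1][1] + B[1][2] = 1 + -3 = -2, A[1][2] + B[2][2] = 2 + 10 = 12) = -6 (attained at k = 0)
  C[2][0] = min over k of (A[2][0] + B[0][0] = 8 + 9 = 17, A[2][1] + B[1][0] = -2 + -2 = -4, A[2][2] + B[2][0] = 2 + 2 = 4) = -4 (attained at k = 1)
  C[2][1] = min over k of (A[2][0] + B[0][1] = 8 + -4 = 4, A[2][1] + B[1][1] = -2 + 2 = 0, A[2][2] + B[2][1] = 2 + 9 = 11) = 0 (attained at k = 1)
  C[2][2] = min over k of (A[2][0] + B[0][2] = 8 + -5 = 3, A[2][1] + B[1][2] = -2 + -3 = -5, A[2][2] + B[2][2] = 2 + 10 = 12) = -5 (attained at k = 1)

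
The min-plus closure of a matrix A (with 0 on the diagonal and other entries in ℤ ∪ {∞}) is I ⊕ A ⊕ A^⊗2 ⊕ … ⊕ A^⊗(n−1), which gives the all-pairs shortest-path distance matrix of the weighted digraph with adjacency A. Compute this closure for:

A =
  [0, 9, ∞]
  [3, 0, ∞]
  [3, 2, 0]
Closure =
  [0, 9, ∞]
  [3, 0, ∞]
  [3, 2, 0]

This is the Floyd-Warshall all-pairs shortest-path computation. For each intermediate vertex k = 0, 1, …, 2, update dist[i][j] ← min(dist[i][j], dist[i][k] + dist[k][j]). The final matrix gives, for each (i, j), the minimum total weight of any directed path from i to j (possibly empty when i = j).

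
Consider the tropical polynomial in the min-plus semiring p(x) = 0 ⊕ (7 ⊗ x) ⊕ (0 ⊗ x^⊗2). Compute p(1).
p(1) = 0

A tropical monomial a ⊗ x^⊗i evaluates to a + i · x. Evaluating each term at x = 1:
  Term 0 contributes 0 + 0 · 1 = 0
  Term 1 contributes 7 + 1 · 1 = 8
  Term 2 contributes 0 + 2 · 1 = 2
p(1) = ⊕ of these = min[0, 8, 2] = 0.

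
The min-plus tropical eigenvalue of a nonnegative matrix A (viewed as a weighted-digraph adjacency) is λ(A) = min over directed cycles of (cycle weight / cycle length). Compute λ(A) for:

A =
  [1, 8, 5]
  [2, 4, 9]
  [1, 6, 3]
λ(A) = 1

Enumerate directed cycles and compute their means (weight / length). Sample:
  cycle 0 → 0: weight = 1, length = 1, mean = 1/1 ≈ 1.000
  cycle 1 → 1: weight = 4, length = 1, mean = 4/1 ≈ 4.000
  cycle 2 → 2: weight = 3, length = 1, mean = 3/1 ≈ 3.000
  cycle 0 → 1 → 0: weight = 10, length = 2, mean = 10/2 ≈ 5.000
  cycle 0 → 2 → 0: weight = 6, length = 2, mean = 6/2 ≈ 3.000
  cycle 1 → 0 → 1: weight = 10, length = 2, mean = 10/2 ≈ 5.000
Minimum mean = 1.000, attained e.g. along the cycle 0 → 0 with weight 1 and length 1. So λ(A) = 1/1 = 1.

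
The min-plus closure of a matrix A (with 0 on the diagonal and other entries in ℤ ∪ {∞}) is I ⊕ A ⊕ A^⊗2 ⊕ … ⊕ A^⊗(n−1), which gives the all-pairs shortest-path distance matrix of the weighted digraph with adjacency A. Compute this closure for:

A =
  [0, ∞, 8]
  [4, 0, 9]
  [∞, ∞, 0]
Closure =
  [0, ∞, 8]
  [4, 0, 9]
  [∞, ∞, 0]

This is the Floyd-Warshall all-pairs shortest-path computation. For each intermediate vertex k = 0, 1, …, 2, update dist[i][j] ← min(dist[i][j], dist[i][k] + dist[k][j]). The final matrix gives, for each (i, j), the minimum total weight of any directed path from i to j (possibly empty when i = j).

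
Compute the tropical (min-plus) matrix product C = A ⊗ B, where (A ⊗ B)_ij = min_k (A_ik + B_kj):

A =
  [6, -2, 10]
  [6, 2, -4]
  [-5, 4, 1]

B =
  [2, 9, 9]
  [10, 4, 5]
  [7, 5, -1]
A ⊗ B =
  [8, 2, 3]
  [3, 1, -5]
  [-3, 4, 0]

Apply the min-plus product entry-by-entry:
  C[0][0] = min over k of (A[0][0] + B[0][0] = 6 + 2 = 8, A[0][1] + B[1][0] = -2 + 10 = 8, A[0][2] + B[2][0] = 10 + 7 = 17) = 8 (attained at k = 0)
  C[0][1] = min over k of (A[0][0] + B[0][1] = 6 + 9 = 15, A[0][1] + B[1][1] = -2 + 4 = 2, A[0][2] + B[2][1] = 10 + 5 = 15) = 2 (attained at k = 1)
  C[0][2] = min over k of (A[0][0] + B[0][2] = 6 + 9 = 15, A[0][1] + B[1][2] = -2 + 5 = 3, A[0][2] + B[2][2] = 10 + -1 = 9) = 3 (attained at k = 1)
  C[1][0] = min over k of (A[1][0] + B[0][0] = 6 + 2 = 8, A[1][1] + B[1][0] = 2 + 10 = 12, A[1][2] + B[2][0] = -4 + 7 = 3) = 3 (attained at k = 2)
  C[1][1] = min over k of (A[1][0] + B[0][1] = 6 + 9 = 15, A[1][1] + B[1][1] = 2 + 4 = 6, A[1][2] + B[2][1] = -4 + 5 = 1) = 1 (attained at k = 2)
  C[1][2] = min over k of (A[1][0] + B[0][2] = 6 + 9 = 15, A[1][1] + B[1][2] = 2 + 5 = 7, A[1][2] + B[2][2] = -4 + -1 = -5) = -5 (attained at k = 2)
  C[2][0] = min over k of (A[2][0] + B[0][0] = -5 + 2 = -3, A[2][1] + B[1][0] = 4 + 10 = 14, A[2][2] + B[2][0] = 1 + 7 = 8) = -3 (attained at k = 0)
  C[2][1] = min over k of (A[2][0] + B[0][1] = -5 + 9 = 4, A[2][1] + B[1][1] = 4 + 4 = 8, A[2][2] + B[2][1] = 1 + 5 = 6) = 4 (attained at k = 0)
  C[2][2] = min over k of (A[2][0] + B[0][2] = -5 + 9 = 4, A[2][1] + B[1][2] = 4 + 5 = 9, A[2][2] + B[2][2] = 1 + -1 = 0) = 0 (attained at k = 2)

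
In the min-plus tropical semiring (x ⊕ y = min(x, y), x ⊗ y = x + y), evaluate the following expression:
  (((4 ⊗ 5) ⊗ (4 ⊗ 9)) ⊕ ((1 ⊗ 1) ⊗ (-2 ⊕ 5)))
(((4 ⊗ 5) ⊗ (4 ⊗ 9)) ⊕ ((1 ⊗ 1) ⊗ (-2 ⊕ 5))) = 0

Expand innermost to outermost. Recall ⊕ takes the minimum of its arguments and ⊗ takes their sum. Working out the expression (((4 ⊗ 5) ⊗ (4 ⊗ 9)) ⊕ ((1 ⊗ 1) ⊗ (-2 ⊕ 5))) gives 0.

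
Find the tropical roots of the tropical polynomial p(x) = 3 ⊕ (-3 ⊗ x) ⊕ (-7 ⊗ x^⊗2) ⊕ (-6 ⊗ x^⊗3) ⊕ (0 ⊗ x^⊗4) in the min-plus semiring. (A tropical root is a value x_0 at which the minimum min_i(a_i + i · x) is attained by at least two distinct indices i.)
Roots: {-6, -1, 4, 6}

Each tropical root is a break point of the lower envelope of the lines y = a_i + i · x (there are 5 lines, with slopes 0, 1, ..., 4). Only the lines that attain the minimum somewhere contribute to roots; other lines are dominated. Here the surviving (envelope) indices are i = 4, i = 3, i = 2, i = 1, i = 0.
Intersections between consecutive envelope lines give the roots: for adjacent envelope indices i < j the intersection is x = (a_i − a_j) / (j − i). Reading off the sorted break points: {-6, -1, 4, 6}.
Verification: at each break x_0, at least two indices attain the minimum of min_i(a_i + i · x_0).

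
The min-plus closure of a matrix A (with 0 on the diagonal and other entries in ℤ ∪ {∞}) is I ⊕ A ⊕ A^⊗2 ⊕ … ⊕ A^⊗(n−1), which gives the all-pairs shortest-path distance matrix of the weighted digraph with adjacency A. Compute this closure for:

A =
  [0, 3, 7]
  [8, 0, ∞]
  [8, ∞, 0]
Closure =
  [0, 3, 7]
  [8, 0, 15]
  [8, 11, 0]

This is the Floyd-Warshall all-pairs shortest-path computation. For each intermediate vertex k = 0, 1, …, 2, update dist[i][j] ← min(dist[i][j], dist[i][k] + dist[k][j]). The final matrix gives, for each (i, j), the minimum total weight of any directed path from i to j (possibly empty when i = j).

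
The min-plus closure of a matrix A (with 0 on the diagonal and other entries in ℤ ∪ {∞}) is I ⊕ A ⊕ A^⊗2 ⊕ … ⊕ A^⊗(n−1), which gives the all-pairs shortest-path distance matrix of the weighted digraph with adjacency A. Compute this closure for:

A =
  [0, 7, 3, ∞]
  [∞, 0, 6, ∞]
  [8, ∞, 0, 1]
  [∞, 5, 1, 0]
Closure =
  [0, 7, 3, 4]
  [14, 0, 6, 7]
  [8, 6, 0, 1]
  [9, 5, 1, 0]

This is the Floyd-Warshall all-pairs shortest-path computation. For each intermediate vertex k = 0, 1, …, 3, update dist[i][j] ← min(dist[i][j], dist[i][k] + dist[k][j]). The final matrix gives, for each (i, j), the minimum total weight of any directed path from i to j (possibly empty when i = j).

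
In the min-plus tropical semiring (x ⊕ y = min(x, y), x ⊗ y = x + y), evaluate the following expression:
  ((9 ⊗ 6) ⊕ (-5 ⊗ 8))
((9 ⊗ 6) ⊕ (-5 ⊗ 8)) = 3

Expand innermost to outermost. Recall ⊕ takes the minimum of its arguments and ⊗ takes their sum. Working out the expression ((9 ⊗ 6) ⊕ (-5 ⊗ 8)) gives 3.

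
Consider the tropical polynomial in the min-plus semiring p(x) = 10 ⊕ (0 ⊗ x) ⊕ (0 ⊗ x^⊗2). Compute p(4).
p(4) = 4

A tropical monomial a ⊗ x^⊗i evaluates to a + i · x. Evaluating each term at x = 4:
  Term 0 contributes 10 + 0 · 4 = 10
  Term 1 contributes 0 + 1 · 4 = 4
  Term 2 contributes 0 + 2 · 4 = 8
p(4) = ⊕ of these = min[10, 4, 8] = 4.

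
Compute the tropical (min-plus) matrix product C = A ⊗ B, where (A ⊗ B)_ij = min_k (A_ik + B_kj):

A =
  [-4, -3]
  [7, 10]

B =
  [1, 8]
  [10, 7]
A ⊗ B =
  [-3, 4]
  [8, 15]

Apply the min-plus product entry-by-entry:
  C[0][0] = min over k of (A[0][0] + B[0][0] = -4 + 1 = -3, A[0][1] + B[1][0] = -3 + 10 = 7) = -3 (attained at k = 0)
  C[0][1] = min over k of (A[0][0] + B[0][1] = -4 + 8 = 4, A[0][1] + B[1][1] = -3 + 7 = 4) = 4 (attained at k = 0)
  C[1][0] = min over k of (A[1][0] + B[0][0] = 7 + 1 = 8, A[1][1] + B[1][0] = 10 + 10 = 20) = 8 (attained at k = 0)
  C[1][1] = min over k of (A[1][0] + B[0][1] = 7 + 8 = 15, A[1][1] + B[1][1] = 10 + 7 = 17) = 15 (attained at k = 0)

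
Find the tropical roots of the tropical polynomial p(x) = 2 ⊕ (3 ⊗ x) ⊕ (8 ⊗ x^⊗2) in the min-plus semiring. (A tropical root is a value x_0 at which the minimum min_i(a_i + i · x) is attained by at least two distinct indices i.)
Roots: {-5, -1}

Each tropical root is a break point of the lower envelope of the lines y = a_i + i · x (there are 3 lines, with slopes 0, 1, ..., 2). Only the lines that attain the minimum somewhere contribute to roots; other lines are dominated. Here the surviving (envelope) indices are i = 2, i = 1, i = 0.
Intersections between consecutive envelope lines give the roots: for adjacent envelope indices i < j the intersection is x = (a_i − a_j) / (j − i). Reading off the sorted break points: {-5, -1}.
Verification: at each break x_0, at least two indices attain the minimum of min_i(a_i + i · x_0).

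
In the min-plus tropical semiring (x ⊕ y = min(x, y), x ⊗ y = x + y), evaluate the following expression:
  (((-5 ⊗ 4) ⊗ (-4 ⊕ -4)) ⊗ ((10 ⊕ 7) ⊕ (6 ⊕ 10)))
(((-5 ⊗ 4) ⊗ (-4 ⊕ -4)) ⊗ ((10 ⊕ 7) ⊕ (6 ⊕ 10))) = 1

Expand innermost to outermost. Recall ⊕ takes the minimum of its arguments and ⊗ takes their sum. Working out the expression (((-5 ⊗ 4) ⊗ (-4 ⊕ -4)) ⊗ ((10 ⊕ 7) ⊕ (6 ⊕ 10))) gives 1.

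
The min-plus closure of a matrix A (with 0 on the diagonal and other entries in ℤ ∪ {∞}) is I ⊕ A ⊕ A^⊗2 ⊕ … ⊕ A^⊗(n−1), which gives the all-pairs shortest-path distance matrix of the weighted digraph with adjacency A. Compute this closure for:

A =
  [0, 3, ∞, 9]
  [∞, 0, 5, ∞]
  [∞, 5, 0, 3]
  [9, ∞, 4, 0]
Closure =
  [0, 3, 8, 9]
  [17, 0, 5, 8]
  [12, 5, 0, 3]
  [9, 9, 4, 0]

This is the Floyd-Warshall all-pairs shortest-path computation. For each intermediate vertex k = 0, 1, …, 3, update dist[i][j] ← min(dist[i][j], dist[i][k] + dist[k][j]). The final matrix gives, for each (i, j), the minimum total weight of any directed path from i to j (possibly empty when i = j).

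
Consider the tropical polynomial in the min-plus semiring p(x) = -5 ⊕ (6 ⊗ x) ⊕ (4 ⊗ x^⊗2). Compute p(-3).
p(-3) = -5

A tropical monomial a ⊗ x^⊗i evaluates to a + i · x. Evaluating each term at x = -3:
  Term 0 contributes -5 + 0 · -3 = -5
  Term 1 contributes 6 + 1 · -3 = 3
  Term 2 contributes 4 + 2 · -3 = -2
p(-3) = ⊕ of these = min[-5, 3, -2] = -5.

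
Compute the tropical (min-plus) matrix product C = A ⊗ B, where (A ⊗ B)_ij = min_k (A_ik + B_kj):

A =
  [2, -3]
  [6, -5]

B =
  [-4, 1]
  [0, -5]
A ⊗ B =
  [-3, -8]
  [-5, -10]

Apply the min-plus product entry-by-entry:
  C[0][0] = min over k of (A[0][0] + B[0][0] = 2 + -4 = -2, A[0][1] + B[1][0] = -3 + 0 = -3) = -3 (attained at k = 1)
  C[0][1] = min over k of (A[0][0] + B[0][1] = 2 + 1 = 3, A[0][1] + B[1][1] = -3 + -5 = -8) = -8 (attained at k = 1)
  C[1][0] = min over k of (A[1][0] + B[0][0] = 6 + -4 = 2, A[1][1] + B[1][0] = -5 + 0 = -5) = -5 (attained at k = 1)
  C[1][1] = min over k of (A[1][0] + B[0][1] = 6 + 1 = 7, A[1][1] + B[1][1] = -5 + -5 = -10) = -10 (attained at k = 1)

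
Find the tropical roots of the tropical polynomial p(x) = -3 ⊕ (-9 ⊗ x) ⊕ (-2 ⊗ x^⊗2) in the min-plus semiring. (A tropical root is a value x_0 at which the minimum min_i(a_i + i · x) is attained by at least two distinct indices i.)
Roots: {-7, 6}

Each tropical root is a break point of the lower envelope of the lines y = a_i + i · x (there are 3 lines, with slopes 0, 1, ..., 2). Only the lines that attain the minimum somewhere contribute to roots; other lines are dominated. Here the surviving (envelope) indices are i = 2, i = 1, i = 0.
Intersections between consecutive envelope lines give the roots: for adjacent envelope indices i < j the intersection is x = (a_i − a_j) / (j − i). Reading off the sorted break points: {-7, 6}.
Verification: at each break x_0, at least two indices attain the minimum of min_i(a_i + i · x_0).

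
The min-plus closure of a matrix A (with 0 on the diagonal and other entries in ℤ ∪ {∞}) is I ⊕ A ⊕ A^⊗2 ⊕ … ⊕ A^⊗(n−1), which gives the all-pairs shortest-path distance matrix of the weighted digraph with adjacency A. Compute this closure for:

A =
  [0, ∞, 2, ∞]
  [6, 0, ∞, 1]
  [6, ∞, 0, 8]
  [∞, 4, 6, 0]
Closure =
  [0, 14, 2, 10]
  [6, 0, 7, 1]
  [6, 12, 0, 8]
  [10, 4, 6, 0]

This is the Floyd-Warshall all-pairs shortest-path computation. For each intermediate vertex k = 0, 1, …, 3, update dist[i][j] ← min(dist[i][j], dist[i][k] + dist[k][j]). The final matrix gives, for each (i, j), the minimum total weight of any directed path from i to j (possibly empty when i = j).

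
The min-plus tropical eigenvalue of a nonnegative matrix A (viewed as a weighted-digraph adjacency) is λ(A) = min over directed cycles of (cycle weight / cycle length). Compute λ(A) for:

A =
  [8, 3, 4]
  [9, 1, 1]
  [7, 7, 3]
λ(A) = 1

Enumerate directed cycles and compute their means (weight / length). Sample:
  cycle 0 → 0: weight = 8, length = 1, mean = 8/1 ≈ 8.000
  cycle 1 → 1: weight = 1, length = 1, mean = 1/1 ≈ 1.000
  cycle 2 → 2: weight = 3, length = 1, mean = 3/1 ≈ 3.000
  cycle 0 → 1 → 0: weight = 12, length = 2, mean = 12/2 ≈ 6.000
  cycle 0 → 2 → 0: weight = 11, length = 2, mean = 11/2 ≈ 5.500
  cycle 1 → 0 → 1: weight = 12, length = 2, mean = 12/2 ≈ 6.000
Minimum mean = 1.000, attained e.g. along the cycle 1 → 1 with weight 1 and length 1. So λ(A) = 1/1 = 1.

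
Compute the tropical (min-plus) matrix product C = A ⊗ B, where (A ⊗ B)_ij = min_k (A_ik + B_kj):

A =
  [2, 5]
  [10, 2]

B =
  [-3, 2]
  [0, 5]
A ⊗ B =
  [-1, 4]
  [2, 7]

Apply the min-plus product entry-by-entry:
  C[0][0] = min over k of (A[0][0] + B[0][0] = 2 + -3 = -1, A[0][1] + B[1][0] = 5 + 0 = 5) = -1 (attained at k = 0)
  C[0][1] = min over k of (A[0][0] + B[0][1] = 2 + 2 = 4, A[0][1] + B[1][1] = 5 + 5 = 10) = 4 (attained at k = 0)
  C[1][0] = min over k of (A[1][0] + B[0][0] = 10 + -3 = 7, A[1][1] + B[1][0] = 2 + 0 = 2) = 2 (attained at k = 1)
  C[1][1] = min over k of (A[1][0] + B[0][1] = 10 + 2 = 12, A[1][1] + B[1][1] = 2 + 5 = 7) = 7 (attained at k = 1)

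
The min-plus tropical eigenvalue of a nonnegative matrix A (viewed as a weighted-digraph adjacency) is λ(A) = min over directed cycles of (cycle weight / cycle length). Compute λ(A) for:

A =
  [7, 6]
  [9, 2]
λ(A) = 2

Enumerate directed cycles and compute their means (weight / length). Sample:
  cycle 0 → 0: weight = 7, length = 1, mean = 7/1 ≈ 7.000
  cycle 1 → 1: weight = 2, length = 1, mean = 2/1 ≈ 2.000
  cycle 0 → 1 → 0: weight = 15, length = 2, mean = 15/2 ≈ 7.500
  cycle 1 → 0 → 1: weight = 15, length = 2, mean = 15/2 ≈ 7.500
Minimum mean = 2.000, attained e.g. along the cycle 1 → 1 with weight 2 and length 1. So λ(A) = 2/1 = 2.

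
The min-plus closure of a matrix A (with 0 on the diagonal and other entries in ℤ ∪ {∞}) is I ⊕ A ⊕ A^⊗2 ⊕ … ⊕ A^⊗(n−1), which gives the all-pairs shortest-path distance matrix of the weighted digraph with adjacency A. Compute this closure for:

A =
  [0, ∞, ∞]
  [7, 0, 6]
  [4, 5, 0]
Closure =
  [0, ∞, ∞]
  [7, 0, 6]
  [4, 5, 0]

This is the Floyd-Warshall all-pairs shortest-path computation. For each intermediate vertex k = 0, 1, …, 2, update dist[i][j] ← min(dist[i][j], dist[i][k] + dist[k][j]). The final matrix gives, for each (i, j), the minimum total weight of any directed path from i to j (possibly empty when i = j).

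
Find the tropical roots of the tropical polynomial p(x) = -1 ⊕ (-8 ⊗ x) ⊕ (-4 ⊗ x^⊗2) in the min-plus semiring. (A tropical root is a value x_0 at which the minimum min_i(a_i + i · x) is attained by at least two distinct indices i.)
Roots: {-4, 7}

Each tropical root is a break point of the lower envelope of the lines y = a_i + i · x (there are 3 lines, with slopes 0, 1, ..., 2). Only the lines that attain the minimum somewhere contribute to roots; other lines are dominated. Here the surviving (envelope) indices are i = 2, i = 1, i = 0.
Intersections between consecutive envelope lines give the roots: for adjacent envelope indices i < j the intersection is x = (a_i − a_j) / (j − i). Reading off the sorted break points: {-4, 7}.
Verification: at each break x_0, at least two indices attain the minimum of min_i(a_i + i · x_0).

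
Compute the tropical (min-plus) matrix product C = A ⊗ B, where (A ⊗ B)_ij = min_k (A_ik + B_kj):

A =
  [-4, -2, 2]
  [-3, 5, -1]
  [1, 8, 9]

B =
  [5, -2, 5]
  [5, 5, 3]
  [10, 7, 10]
A ⊗ B =
  [1, -6, 1]
  [2, -5, 2]
  [6, -1, 6]

Apply the min-plus product entry-by-entry:
  C[0][0] = min over k of (A[0][0] + B[0][0] = -4 + 5 = 1, A[0][1] + B[1][0] = -2 + 5 = 3, A[0][2] + B[2][0] = 2 + 10 = 12) = 1 (attained at k = 0)
  C[0][1] = min over k of (A[0][0] + B[0][1] = -4 + -2 = -6, A[0][1] + B[1][1] = -2 + 5 = 3, A[0][2] + B[2][1] = 2 + 7 = 9) = -6 (attained at k = 0)
  C[0][2] = min over k of (A[0][0] + B[0][2] = -4 + 5 = 1, A[0][1] + B[1][2] = -2 + 3 = 1, A[0][2] + B[2][2] = 2 + 10 = 12) = 1 (attained at k = 0)
  C[1][0] = min over k of (A[1][0] + B[0][0] = -3 + 5 = 2, A[1][1] + B[1][0] = 5 + 5 = 10, A[1][2] + B[2][0] = -1 + 10 = 9) = 2 (attained at k = 0)
  C[1][1] = min over k of (A[1][0] + B[0][1] = -3 + -2 = -5, A[1][1] + B[1][1] = 5 + 5 = 10, A[1][2] + B[2][1] = -1 + 7 = 6) = -5 (attained at k = 0)
  C[1][2] = min over k of (A[1][0] + B[0][2] = -3 + 5 = 2, A[1][1] + B[1][2] = 5 + 3 = 8, A[1][2] + B[2][2] = -1 + 10 = 9) = 2 (attained at k = 0)
  C[2][0] = min over k of (A[2][0] + B[0][0] = 1 + 5 = 6, A[2][1] + B[1][0] = 8 + 5 = 13, A[2][2] + B[2][0] = 9 + 10 = 19) = 6 (attained at k = 0)
  C[2][1] = min over k of (A[2][0] + B[0][1] = 1 + -2 = -1, A[2][1] + B[1][1] = 8 + 5 = 13, A[2][2] + B[2][1] = 9 + 7 = 16) = -1 (attained at k = 0)
  C[2][2] = min over k of (A[2][0] + B[0][2] = 1 + 5 = 6, A[2][1] + B[1][2] = 8 + 3 = 11, A[2][2] + B[2][2] = 9 + 10 = 19) = 6 (attained at k = 0)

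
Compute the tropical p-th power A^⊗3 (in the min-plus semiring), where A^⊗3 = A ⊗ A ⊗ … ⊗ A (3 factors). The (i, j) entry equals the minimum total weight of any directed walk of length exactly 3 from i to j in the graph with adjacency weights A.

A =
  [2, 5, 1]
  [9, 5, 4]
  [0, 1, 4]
A^⊗3 =
  [3, 4, 2]
  [6, 9, 5]
  [1, 2, 3]

Each entry (A^⊗3)_ij equals the minimum over all length-3 walks i = v_0 → v_1 → … → v_3 = j of Σ_t A[v_t][v_{t+1}]. For example, for (i, j) = (0, 2) we minimise over 9 possible intermediate vertex sequences; the minimum is 2, attained along the walk 0 → 2 → 0 → 2.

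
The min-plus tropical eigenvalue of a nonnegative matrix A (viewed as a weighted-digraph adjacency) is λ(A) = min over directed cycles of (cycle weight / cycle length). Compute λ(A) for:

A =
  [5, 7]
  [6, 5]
λ(A) = 5

Enumerate directed cycles and compute their means (weight / length). Sample:
  cycle 0 → 0: weight = 5, length = 1, mean = 5/1 ≈ 5.000
  cycle 1 → 1: weight = 5, length = 1, mean = 5/1 ≈ 5.000
  cycle 0 → 1 → 0: weight = 13, length = 2, mean = 13/2 ≈ 6.500
  cycle 1 → 0 → 1: weight = 13, length = 2, mean = 13/2 ≈ 6.500
Minimum mean = 5.000, attained e.g. along the cycle 0 → 0 with weight 5 and length 1. So λ(A) = 5/1 = 5.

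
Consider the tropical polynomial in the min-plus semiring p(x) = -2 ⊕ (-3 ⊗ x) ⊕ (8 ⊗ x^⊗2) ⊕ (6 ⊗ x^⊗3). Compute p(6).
p(6) = -2

A tropical monomial a ⊗ x^⊗i evaluates to a + i · x. Evaluating each term at x = 6:
  Term 0 contributes -2 + 0 · 6 = -2
  Term 1 contributes -3 + 1 · 6 = 3
  Term 2 contributes 8 + 2 · 6 = 20
  Term 3 contributes 6 + 3 · 6 = 24
p(6) = ⊕ of these = min[-2, 3, 20, 24] = -2.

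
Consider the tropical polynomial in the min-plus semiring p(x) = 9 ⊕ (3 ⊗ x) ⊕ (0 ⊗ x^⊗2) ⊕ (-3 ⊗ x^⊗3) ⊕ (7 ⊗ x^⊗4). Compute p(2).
p(2) = 3

A tropical monomial a ⊗ x^⊗i evaluates to a + i · x. Evaluating each term at x = 2:
  Term 0 contributes 9 + 0 · 2 = 9
  Term 1 contributes 3 + 1 · 2 = 5
  Term 2 contributes 0 + 2 · 2 = 4
  Term 3 contributes -3 + 3 · 2 = 3
  Term 4 contributes 7 + 4 · 2 = 15
p(2) = ⊕ of these = min[9, 5, 4, 3, 15] = 3.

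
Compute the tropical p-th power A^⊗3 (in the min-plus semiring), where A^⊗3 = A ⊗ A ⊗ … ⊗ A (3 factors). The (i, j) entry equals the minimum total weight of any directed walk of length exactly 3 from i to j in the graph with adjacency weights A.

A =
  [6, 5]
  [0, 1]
A^⊗3 =
  [6, 7]
  [2, 3]

Each entry (A^⊗3)_ij equals the minimum over all length-3 walks i = v_0 → v_1 → … → v_3 = j of Σ_t A[v_t][v_{t+1}]. For example, for (i, j) = (0, 1) we minimise over 4 possible intermediate vertex sequences; the minimum is 7, attained along the walk 0 → 1 → 1 → 1.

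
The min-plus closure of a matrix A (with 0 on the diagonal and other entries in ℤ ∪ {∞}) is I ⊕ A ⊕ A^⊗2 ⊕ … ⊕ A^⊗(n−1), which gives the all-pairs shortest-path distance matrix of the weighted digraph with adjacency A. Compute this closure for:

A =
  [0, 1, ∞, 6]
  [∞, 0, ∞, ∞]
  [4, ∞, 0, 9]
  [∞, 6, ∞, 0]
Closure =
  [0, 1, ∞, 6]
  [∞, 0, ∞, ∞]
  [4, 5, 0, 9]
  [∞, 6, ∞, 0]

This is the Floyd-Warshall all-pairs shortest-path computation. For each intermediate vertex k = 0, 1, …, 3, update dist[i][j] ← min(dist[i][j], dist[i][k] + dist[k][j]). The final matrix gives, for each (i, j), the minimum total weight of any directed path from i to j (possibly empty when i = j).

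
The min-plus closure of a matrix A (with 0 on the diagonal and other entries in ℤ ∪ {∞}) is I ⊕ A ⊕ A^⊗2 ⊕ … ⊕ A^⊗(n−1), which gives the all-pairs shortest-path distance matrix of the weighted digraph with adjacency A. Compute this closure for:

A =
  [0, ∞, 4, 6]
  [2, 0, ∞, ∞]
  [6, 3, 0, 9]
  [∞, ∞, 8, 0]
Closure =
  [0, 7, 4, 6]
  [2, 0, 6, 8]
  [5, 3, 0, 9]
  [13, 11, 8, 0]

This is the Floyd-Warshall all-pairs shortest-path computation. For each intermediate vertex k = 0, 1, …, 3, update dist[i][j] ← min(dist[i][j], dist[i][k] + dist[k][j]). The final matrix gives, for each (i, j), the minimum total weight of any directed path from i to j (possibly empty when i = j).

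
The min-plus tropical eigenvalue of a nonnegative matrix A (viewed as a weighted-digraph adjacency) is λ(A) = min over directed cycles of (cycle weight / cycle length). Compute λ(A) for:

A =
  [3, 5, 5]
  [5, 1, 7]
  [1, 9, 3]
λ(A) = 1

Enumerate directed cycles and compute their means (weight / length). Sample:
  cycle 0 → 0: weight = 3, length = 1, mean = 3/1 ≈ 3.000
  cycle 1 → 1: weight = 1, length = 1, mean = 1/1 ≈ 1.000
  cycle 2 → 2: weight = 3, length = 1, mean = 3/1 ≈ 3.000
  cycle 0 → 1 → 0: weight = 10, length = 2, mean = 10/2 ≈ 5.000
  cycle 0 → 2 → 0: weight = 6, length = 2, mean = 6/2 ≈ 3.000
  cycle 1 → 0 → 1: weight = 10, length = 2, mean = 10/2 ≈ 5.000
Minimum mean = 1.000, attained e.g. along the cycle 1 → 1 with weight 1 and length 1. So λ(A) = 1/1 = 1.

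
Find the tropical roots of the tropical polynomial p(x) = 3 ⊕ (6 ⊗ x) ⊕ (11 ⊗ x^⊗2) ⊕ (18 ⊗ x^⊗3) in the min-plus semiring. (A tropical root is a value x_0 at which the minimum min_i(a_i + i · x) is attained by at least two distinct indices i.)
Roots: {-7, -5, -3}

Each tropical root is a break point of the lower envelope of the lines y = a_i + i · x (there are 4 lines, with slopes 0, 1, ..., 3). Only the lines that attain the minimum somewhere contribute to roots; other lines are dominated. Here the surviving (envelope) indices are i = 3, i = 2, i = 1, i = 0.
Intersections between consecutive envelope lines give the roots: for adjacent envelope indices i < j the intersection is x = (a_i − a_j) / (j − i). Reading off the sorted break points: {-7, -5, -3}.
Verification: at each break x_0, at least two indices attain the minimum of min_i(a_i + i · x_0).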